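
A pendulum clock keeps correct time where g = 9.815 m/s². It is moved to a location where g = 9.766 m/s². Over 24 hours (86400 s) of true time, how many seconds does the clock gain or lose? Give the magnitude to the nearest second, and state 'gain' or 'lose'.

lose 216 s

The clock's period scales as T ∝ 1/√g, so T'/T = √(9.815/9.766) = 1.00251.
In 86400 s of true time the clock registers 86400/1.00251 = 86184.1 s, so it loses 216 s.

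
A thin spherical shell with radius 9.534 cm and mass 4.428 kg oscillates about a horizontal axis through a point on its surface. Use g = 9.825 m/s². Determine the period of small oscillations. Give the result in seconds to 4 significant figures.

0.7991 s

I_cm = (2/3)mr² = 0.026833 kg·m². The pivot is at distance d = 0.09534 m from the centre of mass.
By the parallel-axis theorem, I = I_cm + md² = 0.026833 + 0.040249 = 0.067082 kg·m².
T = 2π√(I/(mgd)) = 2π√(0.067082/(4.428 × 9.825 × 0.09534)) = 0.7991 s.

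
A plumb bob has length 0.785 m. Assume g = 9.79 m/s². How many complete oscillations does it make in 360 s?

202

T = 2π√(L/g) = 2π√(0.785/9.79) = 1.779 s.
Number of complete oscillations = ⌊360/1.779⌋ = ⌊202.3⌋ = 202.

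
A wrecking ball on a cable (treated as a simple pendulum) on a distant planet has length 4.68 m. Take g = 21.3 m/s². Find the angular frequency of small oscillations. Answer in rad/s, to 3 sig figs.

ω = √(g/L) = √(21.3/4.68) = 2.13 rad/s.

2.13 rad/s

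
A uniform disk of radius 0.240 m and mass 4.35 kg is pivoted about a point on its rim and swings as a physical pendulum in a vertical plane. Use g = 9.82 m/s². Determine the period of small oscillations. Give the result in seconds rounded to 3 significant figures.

I_cm = ½mr² = 0.1253 kg·m². The pivot is at distance d = 0.240 m from the centre of mass.
By the parallel-axis theorem, I = I_cm + md² = 0.1253 + 0.2506 = 0.3758 kg·m².
T = 2π√(I/(mgd)) = 2π√(0.3758/(4.35 × 9.82 × 0.240)) = 1.20 s.

1.20 s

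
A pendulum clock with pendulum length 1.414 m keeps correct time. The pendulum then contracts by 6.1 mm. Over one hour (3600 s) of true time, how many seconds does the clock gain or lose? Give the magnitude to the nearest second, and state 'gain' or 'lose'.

T ∝ √L, so T'/T = √(1.40790/1.414) = 0.997841.
In 3600 s of true time the clock registers 3600/0.997841 = 3607.8 s, so it gains 8 s.

gain 8 s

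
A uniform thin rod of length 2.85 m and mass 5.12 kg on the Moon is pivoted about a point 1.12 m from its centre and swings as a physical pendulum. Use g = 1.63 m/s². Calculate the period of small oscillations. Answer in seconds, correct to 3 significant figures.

For a physical pendulum T = 2π√(I/(mgd)), with d = 1.120 m from pivot to centre of mass.
I_cm = mL²/12 = 5.12 × 2.85²/12 = 3.466 kg·m²; I = I_cm + md² = 3.466 + 5.12 × 1.120² = 9.888 kg·m².
T = 2π√(9.888/(5.12 × 1.63 × 1.120)) = 6.46 s.

6.46 s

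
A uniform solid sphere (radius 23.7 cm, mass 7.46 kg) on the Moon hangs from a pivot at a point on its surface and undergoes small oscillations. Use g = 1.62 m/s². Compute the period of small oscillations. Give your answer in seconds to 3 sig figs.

I_cm = (2/5)mr² = 0.1676 kg·m². The pivot is at distance d = 0.237 m from the centre of mass.
By the parallel-axis theorem, I = I_cm + md² = 0.1676 + 0.4190 = 0.5866 kg·m².
T = 2π√(I/(mgd)) = 2π√(0.5866/(7.46 × 1.62 × 0.237)) = 2.84 s.

2.84 s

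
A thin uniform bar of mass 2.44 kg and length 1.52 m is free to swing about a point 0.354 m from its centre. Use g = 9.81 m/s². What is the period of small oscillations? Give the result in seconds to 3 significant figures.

For a physical pendulum T = 2π√(I/(mgd)), with d = 0.3540 m from pivot to centre of mass.
I_cm = mL²/12 = 2.44 × 1.52²/12 = 0.4698 kg·m²; I = I_cm + md² = 0.4698 + 2.44 × 0.3540² = 0.7756 kg·m².
T = 2π√(0.7756/(2.44 × 9.81 × 0.3540)) = 1.90 s.

1.90 s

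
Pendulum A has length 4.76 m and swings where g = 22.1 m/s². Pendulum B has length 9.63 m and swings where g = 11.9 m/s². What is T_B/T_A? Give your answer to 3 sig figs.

1.94

T = 2π√(L/g), so T_B/T_A = √((L_B/g_B)/(L_A/g_A)) = √((9.63/11.9)/(4.76/22.1)) = 1.94.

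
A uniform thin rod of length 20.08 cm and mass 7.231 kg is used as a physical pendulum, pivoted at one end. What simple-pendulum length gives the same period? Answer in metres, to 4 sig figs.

The equivalent simple-pendulum length is L_eq = I/(md), where I is about the pivot and d = 0.10040 m.
I_cm = (1/12)mL² = 0.024297 kg·m², so I = I_cm + md² = 0.024297 + 0.072890 = 0.097186 kg·m².
L_eq = 0.097186/(7.231 × 0.10040) = 0.1339 m.

0.1339 m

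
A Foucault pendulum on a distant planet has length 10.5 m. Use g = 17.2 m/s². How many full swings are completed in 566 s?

T = 2π√(L/g) = 2π√(10.5/17.2) = 4.909 s.
Number of complete oscillations = ⌊566/4.909⌋ = ⌊115.3⌋ = 115.

115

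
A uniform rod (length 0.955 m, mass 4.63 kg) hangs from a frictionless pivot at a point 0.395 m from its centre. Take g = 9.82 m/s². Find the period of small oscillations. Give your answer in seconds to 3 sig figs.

1.54 s

For a physical pendulum T = 2π√(I/(mgd)), with d = 0.3950 m from pivot to centre of mass.
I_cm = mL²/12 = 4.63 × 0.955²/12 = 0.3519 kg·m²; I = I_cm + md² = 0.3519 + 4.63 × 0.3950² = 1.074 kg·m².
T = 2π√(1.074/(4.63 × 9.82 × 0.3950)) = 1.54 s.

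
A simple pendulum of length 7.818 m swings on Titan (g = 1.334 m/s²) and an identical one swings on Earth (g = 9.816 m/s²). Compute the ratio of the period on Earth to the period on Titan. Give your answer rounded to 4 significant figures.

0.3686

T ∝ 1/√g, so T₂/T₁ = √(g₁/g₂) = √(1.334/9.816) = 0.3686.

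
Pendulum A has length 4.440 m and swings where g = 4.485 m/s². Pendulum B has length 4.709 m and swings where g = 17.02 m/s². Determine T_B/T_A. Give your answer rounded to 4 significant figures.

T = 2π√(L/g), so T_B/T_A = √((L_B/g_B)/(L_A/g_A)) = √((4.709/17.02)/(4.440/4.485)) = 0.5287.

0.5287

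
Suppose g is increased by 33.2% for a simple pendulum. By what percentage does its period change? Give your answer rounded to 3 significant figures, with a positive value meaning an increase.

-13.4%

T ∝ 1/√g, so T'/T = 1/√(1.332) = 0.8665.
Percentage change in T = (0.8665 − 1) × 100% = -13.4%.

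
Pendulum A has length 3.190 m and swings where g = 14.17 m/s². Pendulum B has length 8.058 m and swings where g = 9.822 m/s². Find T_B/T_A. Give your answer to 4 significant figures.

1.909

T = 2π√(L/g), so T_B/T_A = √((L_B/g_B)/(L_A/g_A)) = √((8.058/9.822)/(3.190/14.17)) = 1.909.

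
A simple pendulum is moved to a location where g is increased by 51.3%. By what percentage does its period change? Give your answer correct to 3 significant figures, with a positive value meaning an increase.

-18.7%

T ∝ 1/√g, so T'/T = 1/√(1.513) = 0.8130.
Percentage change in T = (0.8130 − 1) × 100% = -18.7%.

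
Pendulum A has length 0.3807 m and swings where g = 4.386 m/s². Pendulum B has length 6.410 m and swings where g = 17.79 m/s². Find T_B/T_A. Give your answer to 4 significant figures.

T = 2π√(L/g), so T_B/T_A = √((L_B/g_B)/(L_A/g_A)) = √((6.410/17.79)/(0.3807/4.386)) = 2.037.

2.037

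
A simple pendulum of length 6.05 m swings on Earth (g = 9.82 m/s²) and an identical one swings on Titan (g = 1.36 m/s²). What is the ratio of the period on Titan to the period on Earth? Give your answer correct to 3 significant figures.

2.69

T ∝ 1/√g, so T₂/T₁ = √(g₁/g₂) = √(9.82/1.36) = 2.69.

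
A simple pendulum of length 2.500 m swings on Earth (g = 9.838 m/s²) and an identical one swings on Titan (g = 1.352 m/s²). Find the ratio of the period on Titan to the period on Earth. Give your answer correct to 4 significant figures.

2.698

T ∝ 1/√g, so T₂/T₁ = √(g₁/g₂) = √(9.838/1.352) = 2.698.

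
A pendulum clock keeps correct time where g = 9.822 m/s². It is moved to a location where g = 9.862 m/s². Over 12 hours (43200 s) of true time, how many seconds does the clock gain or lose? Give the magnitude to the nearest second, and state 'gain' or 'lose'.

The clock's period scales as T ∝ 1/√g, so T'/T = √(9.822/9.862) = 0.997970.
In 43200 s of true time the clock registers 43200/0.997970 = 43287.9 s, so it gains 88 s.

gain 88 s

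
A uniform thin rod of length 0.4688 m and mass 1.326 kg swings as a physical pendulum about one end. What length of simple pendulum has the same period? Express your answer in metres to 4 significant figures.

The equivalent simple-pendulum length is L_eq = I/(md), where I is about the pivot and d = 0.23440 m.
I_cm = (1/12)mL² = 0.024285 kg·m², so I = I_cm + md² = 0.024285 + 0.072855 = 0.097140 kg·m².
L_eq = 0.097140/(1.326 × 0.23440) = 0.3125 m.

0.3125 m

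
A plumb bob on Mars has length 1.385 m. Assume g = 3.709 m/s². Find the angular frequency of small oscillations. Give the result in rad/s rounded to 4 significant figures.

1.636 rad/s

ω = √(g/L) = √(3.709/1.385) = 1.636 rad/s.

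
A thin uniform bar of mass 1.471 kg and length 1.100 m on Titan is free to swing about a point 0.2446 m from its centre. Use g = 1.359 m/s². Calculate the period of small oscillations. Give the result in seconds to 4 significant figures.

For a physical pendulum T = 2π√(I/(mgd)), with d = 0.24460 m from pivot to centre of mass.
I_cm = mL²/12 = 1.471 × 1.100²/12 = 0.14833 kg·m²; I = I_cm + md² = 0.14833 + 1.471 × 0.24460² = 0.23633 kg·m².
T = 2π√(0.23633/(1.471 × 1.359 × 0.24460)) = 4.368 s.

4.368 s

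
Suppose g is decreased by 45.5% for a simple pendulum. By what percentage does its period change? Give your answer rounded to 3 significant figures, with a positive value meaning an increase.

35.5%

T ∝ 1/√g, so T'/T = 1/√(0.5450) = 1.355.
Percentage change in T = (1.355 − 1) × 100% = 35.5%.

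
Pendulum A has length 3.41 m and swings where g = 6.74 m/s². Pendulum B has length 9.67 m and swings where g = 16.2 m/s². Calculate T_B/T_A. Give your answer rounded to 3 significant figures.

T = 2π√(L/g), so T_B/T_A = √((L_B/g_B)/(L_A/g_A)) = √((9.67/16.2)/(3.41/6.74)) = 1.09.

1.09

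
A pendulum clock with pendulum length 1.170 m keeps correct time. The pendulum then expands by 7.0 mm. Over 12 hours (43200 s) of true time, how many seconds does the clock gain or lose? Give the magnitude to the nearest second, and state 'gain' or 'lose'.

lose 129 s

T ∝ √L, so T'/T = √(1.17700/1.170) = 1.00299.
In 43200 s of true time the clock registers 43200/1.00299 = 43071.3 s, so it loses 129 s.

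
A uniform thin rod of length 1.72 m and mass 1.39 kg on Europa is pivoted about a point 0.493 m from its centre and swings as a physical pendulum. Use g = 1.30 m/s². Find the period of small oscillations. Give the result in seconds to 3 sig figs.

For a physical pendulum T = 2π√(I/(mgd)), with d = 0.4930 m from pivot to centre of mass.
I_cm = mL²/12 = 1.39 × 1.72²/12 = 0.3427 kg·m²; I = I_cm + md² = 0.3427 + 1.39 × 0.4930² = 0.6805 kg·m².
T = 2π√(0.6805/(1.39 × 1.30 × 0.4930)) = 5.49 s.

5.49 s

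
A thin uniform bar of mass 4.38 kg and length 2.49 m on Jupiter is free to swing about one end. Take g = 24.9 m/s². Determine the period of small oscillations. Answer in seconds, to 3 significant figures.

For a physical pendulum T = 2π√(I/(mgd)), with d = 1.245 m from pivot to centre of mass.
I_cm = mL²/12 = 4.38 × 2.49²/12 = 2.263 kg·m²; I = I_cm + md² = 2.263 + 4.38 × 1.245² = 9.052 kg·m².
T = 2π√(9.052/(4.38 × 24.9 × 1.245)) = 1.62 s.

1.62 s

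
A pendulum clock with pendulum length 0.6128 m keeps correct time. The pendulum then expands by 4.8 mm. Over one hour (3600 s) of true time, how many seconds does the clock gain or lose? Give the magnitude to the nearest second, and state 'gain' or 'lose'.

lose 14 s

T ∝ √L, so T'/T = √(0.61760/0.6128) = 1.00391.
In 3600 s of true time the clock registers 3600/1.00391 = 3586.0 s, so it loses 14 s.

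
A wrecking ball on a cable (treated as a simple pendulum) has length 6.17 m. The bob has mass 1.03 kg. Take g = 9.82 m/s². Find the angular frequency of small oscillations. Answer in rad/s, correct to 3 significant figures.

1.26 rad/s

ω = √(g/L) = √(9.82/6.17) = 1.26 rad/s.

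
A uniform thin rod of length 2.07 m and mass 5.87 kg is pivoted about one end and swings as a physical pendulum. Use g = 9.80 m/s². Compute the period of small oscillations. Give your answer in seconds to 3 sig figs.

2.36 s

For a physical pendulum T = 2π√(I/(mgd)), with d = 1.035 m from pivot to centre of mass.
I_cm = mL²/12 = 5.87 × 2.07²/12 = 2.096 kg·m²; I = I_cm + md² = 2.096 + 5.87 × 1.035² = 8.384 kg·m².
T = 2π√(8.384/(5.87 × 9.80 × 1.035)) = 2.36 s.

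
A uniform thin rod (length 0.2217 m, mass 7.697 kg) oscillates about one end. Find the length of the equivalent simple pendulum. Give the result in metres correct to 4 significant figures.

The equivalent simple-pendulum length is L_eq = I/(md), where I is about the pivot and d = 0.11085 m.
I_cm = (1/12)mL² = 0.031526 kg·m², so I = I_cm + md² = 0.031526 + 0.094579 = 0.12610 kg·m².
L_eq = 0.12610/(7.697 × 0.11085) = 0.1478 m.

0.1478 m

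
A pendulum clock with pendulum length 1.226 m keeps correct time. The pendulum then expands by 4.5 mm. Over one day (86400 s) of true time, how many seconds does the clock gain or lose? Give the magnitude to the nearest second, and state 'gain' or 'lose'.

lose 158 s

T ∝ √L, so T'/T = √(1.23050/1.226) = 1.00183.
In 86400 s of true time the clock registers 86400/1.00183 = 86241.9 s, so it loses 158 s.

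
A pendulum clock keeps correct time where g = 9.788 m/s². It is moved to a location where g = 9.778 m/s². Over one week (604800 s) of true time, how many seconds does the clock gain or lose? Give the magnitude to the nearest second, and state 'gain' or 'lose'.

lose 309 s

The clock's period scales as T ∝ 1/√g, so T'/T = √(9.788/9.778) = 1.00051.
In 604800 s of true time the clock registers 604800/1.00051 = 604491.0 s, so it loses 309 s.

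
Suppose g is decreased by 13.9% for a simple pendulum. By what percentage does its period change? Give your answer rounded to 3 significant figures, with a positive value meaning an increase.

T ∝ 1/√g, so T'/T = 1/√(0.8610) = 1.078.
Percentage change in T = (1.078 − 1) × 100% = 7.77%.

7.77%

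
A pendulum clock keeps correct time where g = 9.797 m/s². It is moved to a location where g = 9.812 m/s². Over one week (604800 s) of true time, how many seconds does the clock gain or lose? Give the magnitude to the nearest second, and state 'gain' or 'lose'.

The clock's period scales as T ∝ 1/√g, so T'/T = √(9.797/9.812) = 0.999235.
In 604800 s of true time the clock registers 604800/0.999235 = 605262.8 s, so it gains 463 s.

gain 463 s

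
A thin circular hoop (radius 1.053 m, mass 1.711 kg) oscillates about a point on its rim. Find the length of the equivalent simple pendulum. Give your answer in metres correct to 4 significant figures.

The equivalent simple-pendulum length is L_eq = I/(md), where I is about the pivot and d = 1.0530 m.
I_cm = mR² = 1.8972 kg·m², so I = I_cm + md² = 1.8972 + 1.8972 = 3.7943 kg·m².
L_eq = 3.7943/(1.711 × 1.0530) = 2.106 m.

2.106 m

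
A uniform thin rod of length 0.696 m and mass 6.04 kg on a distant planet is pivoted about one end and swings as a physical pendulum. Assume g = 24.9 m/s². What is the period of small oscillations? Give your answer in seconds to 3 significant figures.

For a physical pendulum T = 2π√(I/(mgd)), with d = 0.3480 m from pivot to centre of mass.
I_cm = mL²/12 = 6.04 × 0.696²/12 = 0.2438 kg·m²; I = I_cm + md² = 0.2438 + 6.04 × 0.3480² = 0.9753 kg·m².
T = 2π√(0.9753/(6.04 × 24.9 × 0.3480)) = 0.858 s.

0.858 s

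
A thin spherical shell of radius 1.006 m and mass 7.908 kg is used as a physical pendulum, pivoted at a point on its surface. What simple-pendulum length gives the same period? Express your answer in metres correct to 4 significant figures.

The equivalent simple-pendulum length is L_eq = I/(md), where I is about the pivot and d = 1.0060 m.
I_cm = (2/3)mR² = 5.3355 kg·m², so I = I_cm + md² = 5.3355 + 8.0032 = 13.339 kg·m².
L_eq = 13.339/(7.908 × 1.0060) = 1.677 m.

1.677 m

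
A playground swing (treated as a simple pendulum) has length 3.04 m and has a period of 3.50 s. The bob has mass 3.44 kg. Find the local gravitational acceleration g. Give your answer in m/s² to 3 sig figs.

9.80 m/s²

From T = 2π√(L/g), g = 4π²L/T² = 4π² × 3.04/3.500² = 9.80 m/s².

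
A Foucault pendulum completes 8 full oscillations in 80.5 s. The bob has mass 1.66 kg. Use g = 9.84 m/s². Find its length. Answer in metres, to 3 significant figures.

T = 80.5/8 = 10.06 s.
From T = 2π√(L/g), L = gT²/(4π²) = 9.84 × 10.06²/(4π²) = 25.2 m.

25.2 m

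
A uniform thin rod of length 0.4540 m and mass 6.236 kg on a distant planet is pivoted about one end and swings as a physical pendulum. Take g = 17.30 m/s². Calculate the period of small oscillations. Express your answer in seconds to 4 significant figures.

For a physical pendulum T = 2π√(I/(mgd)), with d = 0.22700 m from pivot to centre of mass.
I_cm = mL²/12 = 6.236 × 0.4540²/12 = 0.10711 kg·m²; I = I_cm + md² = 0.10711 + 6.236 × 0.22700² = 0.42845 kg·m².
T = 2π√(0.42845/(6.236 × 17.30 × 0.22700)) = 0.8311 s.

0.8311 s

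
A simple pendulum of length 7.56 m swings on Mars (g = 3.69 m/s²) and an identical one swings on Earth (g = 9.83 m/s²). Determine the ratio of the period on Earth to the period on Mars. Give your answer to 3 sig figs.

0.613

T ∝ 1/√g, so T₂/T₁ = √(g₁/g₂) = √(3.69/9.83) = 0.613.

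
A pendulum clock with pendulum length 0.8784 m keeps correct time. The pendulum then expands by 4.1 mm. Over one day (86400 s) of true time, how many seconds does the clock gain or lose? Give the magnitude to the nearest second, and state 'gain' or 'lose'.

lose 201 s

T ∝ √L, so T'/T = √(0.88250/0.8784) = 1.00233.
In 86400 s of true time the clock registers 86400/1.00233 = 86199.1 s, so it loses 201 s.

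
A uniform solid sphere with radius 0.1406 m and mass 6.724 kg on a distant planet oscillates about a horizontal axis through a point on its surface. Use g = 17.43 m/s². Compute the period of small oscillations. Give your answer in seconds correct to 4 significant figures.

I_cm = (2/5)mr² = 0.053169 kg·m². The pivot is at distance d = 0.1406 m from the centre of mass.
By the parallel-axis theorem, I = I_cm + md² = 0.053169 + 0.13292 = 0.18609 kg·m².
T = 2π√(I/(mgd)) = 2π√(0.18609/(6.724 × 17.43 × 0.1406)) = 0.6677 s.

0.6677 s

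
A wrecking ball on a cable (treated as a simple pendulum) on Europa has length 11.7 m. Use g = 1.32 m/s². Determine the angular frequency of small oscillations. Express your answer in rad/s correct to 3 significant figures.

0.336 rad/s

ω = √(g/L) = √(1.32/11.7) = 0.336 rad/s.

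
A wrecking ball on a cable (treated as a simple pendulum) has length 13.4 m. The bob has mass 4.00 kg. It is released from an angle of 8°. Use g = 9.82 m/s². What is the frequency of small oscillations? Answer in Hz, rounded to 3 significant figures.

T = 2π√(L/g) = 2π√(13.4/9.82) = 7.340 s, so f = 1/T = 0.136 Hz.

0.136 Hz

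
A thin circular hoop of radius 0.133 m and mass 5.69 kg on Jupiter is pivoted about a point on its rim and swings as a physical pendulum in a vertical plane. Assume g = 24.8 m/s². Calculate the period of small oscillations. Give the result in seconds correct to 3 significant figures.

0.651 s

I_cm = mr² = 0.1007 kg·m². The pivot is at distance d = 0.133 m from the centre of mass.
By the parallel-axis theorem, I = I_cm + md² = 0.1007 + 0.1007 = 0.2013 kg·m².
T = 2π√(I/(mgd)) = 2π√(0.2013/(5.69 × 24.8 × 0.133)) = 0.651 s.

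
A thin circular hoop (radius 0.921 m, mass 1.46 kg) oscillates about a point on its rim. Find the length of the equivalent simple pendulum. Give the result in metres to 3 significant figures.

1.84 m

The equivalent simple-pendulum length is L_eq = I/(md), where I is about the pivot and d = 0.9210 m.
I_cm = mR² = 1.238 kg·m², so I = I_cm + md² = 1.238 + 1.238 = 2.477 kg·m².
L_eq = 2.477/(1.46 × 0.9210) = 1.84 m.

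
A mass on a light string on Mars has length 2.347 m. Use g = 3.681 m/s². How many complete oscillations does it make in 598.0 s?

T = 2π√(L/g) = 2π√(2.347/3.681) = 5.0171 s.
Number of complete oscillations = ⌊598.0/5.0171⌋ = ⌊119.19⌋ = 119.

119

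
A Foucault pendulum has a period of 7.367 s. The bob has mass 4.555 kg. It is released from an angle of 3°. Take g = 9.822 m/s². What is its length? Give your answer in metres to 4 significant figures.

13.50 m

From T = 2π√(L/g), L = gT²/(4π²) = 9.822 × 7.3670²/(4π²) = 13.50 m.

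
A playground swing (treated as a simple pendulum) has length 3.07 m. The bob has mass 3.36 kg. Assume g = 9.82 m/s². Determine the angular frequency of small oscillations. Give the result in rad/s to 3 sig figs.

ω = √(g/L) = √(9.82/3.07) = 1.79 rad/s.

1.79 rad/s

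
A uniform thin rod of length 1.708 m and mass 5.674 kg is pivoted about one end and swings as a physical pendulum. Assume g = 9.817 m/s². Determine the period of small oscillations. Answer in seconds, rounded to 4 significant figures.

2.140 s

For a physical pendulum T = 2π√(I/(mgd)), with d = 0.85400 m from pivot to centre of mass.
I_cm = mL²/12 = 5.674 × 1.708²/12 = 1.3794 kg·m²; I = I_cm + md² = 1.3794 + 5.674 × 0.85400² = 5.5175 kg·m².
T = 2π√(5.5175/(5.674 × 9.817 × 0.85400)) = 2.140 s.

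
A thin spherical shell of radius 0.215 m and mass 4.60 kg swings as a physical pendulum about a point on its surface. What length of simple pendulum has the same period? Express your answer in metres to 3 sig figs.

0.358 m

The equivalent simple-pendulum length is L_eq = I/(md), where I is about the pivot and d = 0.2150 m.
I_cm = (2/3)mR² = 0.1418 kg·m², so I = I_cm + md² = 0.1418 + 0.2126 = 0.3544 kg·m².
L_eq = 0.3544/(4.60 × 0.2150) = 0.358 m.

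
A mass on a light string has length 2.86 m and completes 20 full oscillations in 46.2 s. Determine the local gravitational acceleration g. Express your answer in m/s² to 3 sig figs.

21.2 m/s²

T = 46.2/20 = 2.310 s.
From T = 2π√(L/g), g = 4π²L/T² = 4π² × 2.86/2.310² = 21.2 m/s².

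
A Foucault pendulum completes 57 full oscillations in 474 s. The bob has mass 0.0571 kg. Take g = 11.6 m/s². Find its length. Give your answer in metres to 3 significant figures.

T = 474/57 = 8.316 s.
From T = 2π√(L/g), L = gT²/(4π²) = 11.6 × 8.316²/(4π²) = 20.3 m.

20.3 m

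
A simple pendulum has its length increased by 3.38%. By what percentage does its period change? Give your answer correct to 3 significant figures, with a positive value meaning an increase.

1.68%

T ∝ √L, so T'/T = √(1.034) = 1.017.
Percentage change in T = (1.017 − 1) × 100% = 1.68%.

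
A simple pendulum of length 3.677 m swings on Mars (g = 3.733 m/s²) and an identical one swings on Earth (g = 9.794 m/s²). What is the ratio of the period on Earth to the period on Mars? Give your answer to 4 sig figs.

T ∝ 1/√g, so T₂/T₁ = √(g₁/g₂) = √(3.733/9.794) = 0.6174.

0.6174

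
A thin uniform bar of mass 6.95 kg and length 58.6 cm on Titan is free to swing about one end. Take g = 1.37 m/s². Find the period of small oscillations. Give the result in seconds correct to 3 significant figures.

For a physical pendulum T = 2π√(I/(mgd)), with d = 0.2930 m from pivot to centre of mass.
I_cm = mL²/12 = 6.95 × 0.586²/12 = 0.1989 kg·m²; I = I_cm + md² = 0.1989 + 6.95 × 0.2930² = 0.7955 kg·m².
T = 2π√(0.7955/(6.95 × 1.37 × 0.2930)) = 3.36 s.

3.36 s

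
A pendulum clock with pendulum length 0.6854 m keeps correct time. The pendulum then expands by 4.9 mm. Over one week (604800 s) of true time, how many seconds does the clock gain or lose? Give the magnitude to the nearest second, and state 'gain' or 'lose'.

lose 2150 s

T ∝ √L, so T'/T = √(0.69030/0.6854) = 1.00357.
In 604800 s of true time the clock registers 604800/1.00357 = 602649.6 s, so it loses 2150 s.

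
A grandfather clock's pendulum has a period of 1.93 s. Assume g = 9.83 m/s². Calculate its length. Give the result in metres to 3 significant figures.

0.927 m

From T = 2π√(L/g), L = gT²/(4π²) = 9.83 × 1.930²/(4π²) = 0.927 m.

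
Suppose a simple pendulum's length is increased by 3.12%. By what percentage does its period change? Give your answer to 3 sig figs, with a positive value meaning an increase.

T ∝ √L, so T'/T = √(1.031) = 1.015.
Percentage change in T = (1.015 − 1) × 100% = 1.55%.

1.55%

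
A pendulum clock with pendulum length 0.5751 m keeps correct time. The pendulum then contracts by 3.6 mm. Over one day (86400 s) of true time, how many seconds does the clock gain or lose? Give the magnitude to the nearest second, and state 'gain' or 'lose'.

gain 272 s

T ∝ √L, so T'/T = √(0.57150/0.5751) = 0.996865.
In 86400 s of true time the clock registers 86400/0.996865 = 86671.7 s, so it gains 272 s.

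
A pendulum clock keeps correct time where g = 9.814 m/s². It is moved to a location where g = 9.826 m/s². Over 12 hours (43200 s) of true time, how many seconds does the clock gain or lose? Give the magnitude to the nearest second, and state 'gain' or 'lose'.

The clock's period scales as T ∝ 1/√g, so T'/T = √(9.814/9.826) = 0.999389.
In 43200 s of true time the clock registers 43200/0.999389 = 43226.4 s, so it gains 26 s.

gain 26 s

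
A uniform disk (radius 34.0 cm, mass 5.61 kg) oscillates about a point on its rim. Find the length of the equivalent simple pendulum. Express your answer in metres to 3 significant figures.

0.510 m

The equivalent simple-pendulum length is L_eq = I/(md), where I is about the pivot and d = 0.3400 m.
I_cm = ½mR² = 0.3243 kg·m², so I = I_cm + md² = 0.3243 + 0.6485 = 0.9728 kg·m².
L_eq = 0.9728/(5.61 × 0.3400) = 0.510 m.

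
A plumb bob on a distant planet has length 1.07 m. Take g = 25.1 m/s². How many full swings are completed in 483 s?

372

T = 2π√(L/g) = 2π√(1.07/25.1) = 1.297 s.
Number of complete oscillations = ⌊483/1.297⌋ = ⌊372.3⌋ = 372.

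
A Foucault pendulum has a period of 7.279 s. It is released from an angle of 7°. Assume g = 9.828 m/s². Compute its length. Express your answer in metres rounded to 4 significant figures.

From T = 2π√(L/g), L = gT²/(4π²) = 9.828 × 7.2790²/(4π²) = 13.19 m.

13.19 m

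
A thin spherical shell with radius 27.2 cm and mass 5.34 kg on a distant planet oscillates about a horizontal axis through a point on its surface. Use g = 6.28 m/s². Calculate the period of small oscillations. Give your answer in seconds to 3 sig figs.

I_cm = (2/3)mr² = 0.2634 kg·m². The pivot is at distance d = 0.272 m from the centre of mass.
By the parallel-axis theorem, I = I_cm + md² = 0.2634 + 0.3951 = 0.6585 kg·m².
T = 2π√(I/(mgd)) = 2π√(0.6585/(5.34 × 6.28 × 0.272)) = 1.69 s.

1.69 s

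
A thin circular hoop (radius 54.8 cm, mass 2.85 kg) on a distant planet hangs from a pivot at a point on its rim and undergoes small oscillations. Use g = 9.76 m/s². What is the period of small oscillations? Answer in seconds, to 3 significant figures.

2.11 s

I_cm = mr² = 0.8559 kg·m². The pivot is at distance d = 0.548 m from the centre of mass.
By the parallel-axis theorem, I = I_cm + md² = 0.8559 + 0.8559 = 1.712 kg·m².
T = 2π√(I/(mgd)) = 2π√(1.712/(2.85 × 9.76 × 0.548)) = 2.11 s.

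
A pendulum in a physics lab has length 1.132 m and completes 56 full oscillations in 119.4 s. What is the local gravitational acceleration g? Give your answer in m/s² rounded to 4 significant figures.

T = 119.4/56 = 2.1321 s.
From T = 2π√(L/g), g = 4π²L/T² = 4π² × 1.132/2.1321² = 9.830 m/s².

9.830 m/s²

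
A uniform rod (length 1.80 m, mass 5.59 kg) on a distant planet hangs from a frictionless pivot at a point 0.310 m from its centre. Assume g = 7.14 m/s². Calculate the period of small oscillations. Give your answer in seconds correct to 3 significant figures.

For a physical pendulum T = 2π√(I/(mgd)), with d = 0.3100 m from pivot to centre of mass.
I_cm = mL²/12 = 5.59 × 1.80²/12 = 1.509 kg·m²; I = I_cm + md² = 1.509 + 5.59 × 0.3100² = 2.046 kg·m².
T = 2π√(2.046/(5.59 × 7.14 × 0.3100)) = 2.56 s.

2.56 s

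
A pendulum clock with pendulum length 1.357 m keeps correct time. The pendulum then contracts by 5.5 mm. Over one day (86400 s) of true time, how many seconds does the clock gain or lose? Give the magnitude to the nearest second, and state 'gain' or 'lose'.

T ∝ √L, so T'/T = √(1.35150/1.357) = 0.997971.
In 86400 s of true time the clock registers 86400/0.997971 = 86575.6 s, so it gains 176 s.

gain 176 s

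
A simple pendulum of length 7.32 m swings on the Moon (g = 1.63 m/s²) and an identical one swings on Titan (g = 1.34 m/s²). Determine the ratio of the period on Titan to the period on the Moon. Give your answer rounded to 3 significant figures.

T ∝ 1/√g, so T₂/T₁ = √(g₁/g₂) = √(1.63/1.34) = 1.10.

1.10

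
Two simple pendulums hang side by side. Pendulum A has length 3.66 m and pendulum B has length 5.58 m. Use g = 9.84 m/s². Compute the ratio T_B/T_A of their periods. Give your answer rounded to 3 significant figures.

1.23

T ∝ √L, so T_B/T_A = √(L_B/L_A) = √(5.58/3.66) = 1.23.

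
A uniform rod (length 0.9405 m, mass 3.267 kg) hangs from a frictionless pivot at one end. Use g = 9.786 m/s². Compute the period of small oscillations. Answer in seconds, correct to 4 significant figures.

1.590 s

For a physical pendulum T = 2π√(I/(mgd)), with d = 0.47025 m from pivot to centre of mass.
I_cm = mL²/12 = 3.267 × 0.9405²/12 = 0.24082 kg·m²; I = I_cm + md² = 0.24082 + 3.267 × 0.47025² = 0.96326 kg·m².
T = 2π√(0.96326/(3.267 × 9.786 × 0.47025)) = 1.590 s.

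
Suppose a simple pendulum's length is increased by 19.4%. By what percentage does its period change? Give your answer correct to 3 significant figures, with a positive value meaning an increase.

T ∝ √L, so T'/T = √(1.194) = 1.093.
Percentage change in T = (1.093 − 1) × 100% = 9.27%.

9.27%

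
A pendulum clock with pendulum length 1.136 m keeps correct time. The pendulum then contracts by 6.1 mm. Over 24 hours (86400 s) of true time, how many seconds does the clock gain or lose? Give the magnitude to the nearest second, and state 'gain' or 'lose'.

gain 233 s

T ∝ √L, so T'/T = √(1.12990/1.136) = 0.997312.
In 86400 s of true time the clock registers 86400/0.997312 = 86632.9 s, so it gains 233 s.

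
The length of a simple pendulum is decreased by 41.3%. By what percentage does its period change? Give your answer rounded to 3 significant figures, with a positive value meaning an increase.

T ∝ √L, so T'/T = √(0.5870) = 0.7662.
Percentage change in T = (0.7662 − 1) × 100% = -23.4%.

-23.4%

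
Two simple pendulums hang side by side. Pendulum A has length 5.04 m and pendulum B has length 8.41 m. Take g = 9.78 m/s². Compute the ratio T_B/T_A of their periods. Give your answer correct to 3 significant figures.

T ∝ √L, so T_B/T_A = √(L_B/L_A) = √(8.41/5.04) = 1.29.

1.29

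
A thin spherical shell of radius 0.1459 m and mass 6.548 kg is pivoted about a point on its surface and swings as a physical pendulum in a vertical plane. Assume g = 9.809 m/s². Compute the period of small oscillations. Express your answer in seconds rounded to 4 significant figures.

I_cm = (2/3)mr² = 0.092924 kg·m². The pivot is at distance d = 0.1459 m from the centre of mass.
By the parallel-axis theorem, I = I_cm + md² = 0.092924 + 0.13939 = 0.23231 kg·m².
T = 2π√(I/(mgd)) = 2π√(0.23231/(6.548 × 9.809 × 0.1459)) = 0.9893 s.

0.9893 s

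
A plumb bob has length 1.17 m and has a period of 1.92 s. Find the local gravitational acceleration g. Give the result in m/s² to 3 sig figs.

12.5 m/s²

From T = 2π√(L/g), g = 4π²L/T² = 4π² × 1.17/1.920² = 12.5 m/s².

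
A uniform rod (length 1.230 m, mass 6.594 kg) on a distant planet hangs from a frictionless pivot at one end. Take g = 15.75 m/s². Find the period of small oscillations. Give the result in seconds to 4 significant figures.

For a physical pendulum T = 2π√(I/(mgd)), with d = 0.61500 m from pivot to centre of mass.
I_cm = mL²/12 = 6.594 × 1.230²/12 = 0.83134 kg·m²; I = I_cm + md² = 0.83134 + 6.594 × 0.61500² = 3.3254 kg·m².
T = 2π√(3.3254/(6.594 × 15.75 × 0.61500)) = 1.434 s.

1.434 s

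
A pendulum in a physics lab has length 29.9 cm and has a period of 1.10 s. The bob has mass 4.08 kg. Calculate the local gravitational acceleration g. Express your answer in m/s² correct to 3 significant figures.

From T = 2π√(L/g), g = 4π²L/T² = 4π² × 0.299/1.100² = 9.76 m/s².

9.76 m/s²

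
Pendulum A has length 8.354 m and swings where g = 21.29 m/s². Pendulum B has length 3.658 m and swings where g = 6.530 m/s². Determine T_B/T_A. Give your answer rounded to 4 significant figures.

1.195

T = 2π√(L/g), so T_B/T_A = √((L_B/g_B)/(L_A/g_A)) = √((3.658/6.530)/(8.354/21.29)) = 1.195.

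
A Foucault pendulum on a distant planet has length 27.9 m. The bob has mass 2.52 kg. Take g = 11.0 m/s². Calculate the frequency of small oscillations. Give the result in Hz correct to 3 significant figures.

0.0999 Hz

T = 2π√(L/g) = 2π√(27.9/11.0) = 10.01 s, so f = 1/T = 0.0999 Hz.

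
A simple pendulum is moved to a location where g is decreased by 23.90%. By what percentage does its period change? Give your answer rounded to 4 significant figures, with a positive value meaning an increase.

T ∝ 1/√g, so T'/T = 1/√(0.76100) = 1.1463.
Percentage change in T = (1.1463 − 1) × 100% = 14.63%.

14.63%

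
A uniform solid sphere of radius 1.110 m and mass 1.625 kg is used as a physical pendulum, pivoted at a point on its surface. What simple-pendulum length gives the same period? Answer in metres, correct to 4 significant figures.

1.554 m

The equivalent simple-pendulum length is L_eq = I/(md), where I is about the pivot and d = 1.1100 m.
I_cm = (2/5)mR² = 0.80087 kg·m², so I = I_cm + md² = 0.80087 + 2.0022 = 2.8030 kg·m².
L_eq = 2.8030/(1.625 × 1.1100) = 1.554 m.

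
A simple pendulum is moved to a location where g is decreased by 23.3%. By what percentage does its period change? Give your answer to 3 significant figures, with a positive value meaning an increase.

T ∝ 1/√g, so T'/T = 1/√(0.7670) = 1.142.
Percentage change in T = (1.142 − 1) × 100% = 14.2%.

14.2%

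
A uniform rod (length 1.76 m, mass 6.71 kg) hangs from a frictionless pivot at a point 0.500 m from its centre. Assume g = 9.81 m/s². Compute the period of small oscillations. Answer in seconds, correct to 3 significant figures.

2.02 s

For a physical pendulum T = 2π√(I/(mgd)), with d = 0.5000 m from pivot to centre of mass.
I_cm = mL²/12 = 6.71 × 1.76²/12 = 1.732 kg·m²; I = I_cm + md² = 1.732 + 6.71 × 0.5000² = 3.410 kg·m².
T = 2π√(3.410/(6.71 × 9.81 × 0.5000)) = 2.02 s.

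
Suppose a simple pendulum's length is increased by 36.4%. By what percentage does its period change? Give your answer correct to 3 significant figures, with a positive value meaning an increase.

T ∝ √L, so T'/T = √(1.364) = 1.168.
Percentage change in T = (1.168 − 1) × 100% = 16.8%.

16.8%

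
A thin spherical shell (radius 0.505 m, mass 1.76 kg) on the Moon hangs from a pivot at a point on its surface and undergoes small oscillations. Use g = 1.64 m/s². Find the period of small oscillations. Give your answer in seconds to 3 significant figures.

I_cm = (2/3)mr² = 0.2992 kg·m². The pivot is at distance d = 0.505 m from the centre of mass.
By the parallel-axis theorem, I = I_cm + md² = 0.2992 + 0.4488 = 0.7481 kg·m².
T = 2π√(I/(mgd)) = 2π√(0.7481/(1.76 × 1.64 × 0.505)) = 4.50 s.

4.50 s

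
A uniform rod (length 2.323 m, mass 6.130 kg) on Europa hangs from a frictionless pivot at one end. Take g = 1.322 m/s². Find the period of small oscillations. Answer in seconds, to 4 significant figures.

6.801 s

For a physical pendulum T = 2π√(I/(mgd)), with d = 1.1615 m from pivot to centre of mass.
I_cm = mL²/12 = 6.130 × 2.323²/12 = 2.7566 kg·m²; I = I_cm + md² = 2.7566 + 6.130 × 1.1615² = 11.026 kg·m².
T = 2π√(11.026/(6.130 × 1.322 × 1.1615)) = 6.801 s.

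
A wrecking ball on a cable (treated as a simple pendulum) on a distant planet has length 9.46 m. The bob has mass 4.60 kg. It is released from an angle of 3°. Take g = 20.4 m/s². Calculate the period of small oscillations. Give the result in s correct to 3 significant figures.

4.28 s

T = 2π√(L/g) = 2π√(9.46/20.4) = 2π × 0.6810 = 4.28 s.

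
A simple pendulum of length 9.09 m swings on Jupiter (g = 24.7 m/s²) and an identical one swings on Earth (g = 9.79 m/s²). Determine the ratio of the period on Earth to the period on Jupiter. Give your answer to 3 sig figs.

T ∝ 1/√g, so T₂/T₁ = √(g₁/g₂) = √(24.7/9.79) = 1.59.

1.59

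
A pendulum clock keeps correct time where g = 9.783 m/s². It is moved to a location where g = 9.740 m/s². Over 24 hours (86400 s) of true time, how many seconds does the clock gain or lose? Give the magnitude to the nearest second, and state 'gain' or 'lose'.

The clock's period scales as T ∝ 1/√g, so T'/T = √(9.783/9.740) = 1.00220.
In 86400 s of true time the clock registers 86400/1.00220 = 86209.9 s, so it loses 190 s.

lose 190 s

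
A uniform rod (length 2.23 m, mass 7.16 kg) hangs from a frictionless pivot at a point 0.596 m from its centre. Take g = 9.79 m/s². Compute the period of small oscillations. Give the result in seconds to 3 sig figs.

2.28 s

For a physical pendulum T = 2π√(I/(mgd)), with d = 0.5960 m from pivot to centre of mass.
I_cm = mL²/12 = 7.16 × 2.23²/12 = 2.967 kg·m²; I = I_cm + md² = 2.967 + 7.16 × 0.5960² = 5.511 kg·m².
T = 2π√(5.511/(7.16 × 9.79 × 0.5960)) = 2.28 s.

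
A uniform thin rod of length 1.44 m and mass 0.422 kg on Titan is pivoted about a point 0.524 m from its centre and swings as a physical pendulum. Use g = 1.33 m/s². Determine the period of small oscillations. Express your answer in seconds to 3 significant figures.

For a physical pendulum T = 2π√(I/(mgd)), with d = 0.5240 m from pivot to centre of mass.
I_cm = mL²/12 = 0.422 × 1.44²/12 = 0.07292 kg·m²; I = I_cm + md² = 0.07292 + 0.422 × 0.5240² = 0.1888 kg·m².
T = 2π√(0.1888/(0.422 × 1.33 × 0.5240)) = 5.03 s.

5.03 s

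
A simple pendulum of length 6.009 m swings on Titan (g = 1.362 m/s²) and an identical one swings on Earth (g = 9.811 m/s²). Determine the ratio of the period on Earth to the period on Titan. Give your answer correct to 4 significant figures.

0.3726

T ∝ 1/√g, so T₂/T₁ = √(g₁/g₂) = √(1.362/9.811) = 0.3726.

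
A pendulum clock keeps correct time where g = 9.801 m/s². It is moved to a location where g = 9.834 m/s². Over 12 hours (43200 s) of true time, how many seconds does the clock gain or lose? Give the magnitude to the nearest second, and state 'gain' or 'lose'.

gain 73 s

The clock's period scales as T ∝ 1/√g, so T'/T = √(9.801/9.834) = 0.998321.
In 43200 s of true time the clock registers 43200/0.998321 = 43272.7 s, so it gains 73 s.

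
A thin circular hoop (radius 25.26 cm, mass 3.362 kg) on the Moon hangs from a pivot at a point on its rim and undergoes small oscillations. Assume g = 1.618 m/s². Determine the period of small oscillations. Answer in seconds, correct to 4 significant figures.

3.511 s

I_cm = mr² = 0.21452 kg·m². The pivot is at distance d = 0.2526 m from the centre of mass.
By the parallel-axis theorem, I = I_cm + md² = 0.21452 + 0.21452 = 0.42904 kg·m².
T = 2π√(I/(mgd)) = 2π√(0.42904/(3.362 × 1.618 × 0.2526)) = 3.511 s.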